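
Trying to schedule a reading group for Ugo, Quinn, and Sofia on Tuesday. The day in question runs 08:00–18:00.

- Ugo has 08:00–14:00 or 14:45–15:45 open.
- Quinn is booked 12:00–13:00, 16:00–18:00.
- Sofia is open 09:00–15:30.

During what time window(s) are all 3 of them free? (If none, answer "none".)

09:00-12:00, 13:00-14:00, 14:45-15:30

Ugo free: 08:00-14:00, 14:45-15:45.
Quinn free: 08:00-12:00, 13:00-16:00 (invert busy blocks within the working day).
Sofia free: 09:00-15:30.
Ugo ∩ Quinn: 08:00-12:00, 13:00-14:00, 14:45-15:45.
Ugo ∩ Quinn ∩ Sofia: 09:00-12:00, 13:00-14:00, 14:45-15:30.
Those are the intersection windows.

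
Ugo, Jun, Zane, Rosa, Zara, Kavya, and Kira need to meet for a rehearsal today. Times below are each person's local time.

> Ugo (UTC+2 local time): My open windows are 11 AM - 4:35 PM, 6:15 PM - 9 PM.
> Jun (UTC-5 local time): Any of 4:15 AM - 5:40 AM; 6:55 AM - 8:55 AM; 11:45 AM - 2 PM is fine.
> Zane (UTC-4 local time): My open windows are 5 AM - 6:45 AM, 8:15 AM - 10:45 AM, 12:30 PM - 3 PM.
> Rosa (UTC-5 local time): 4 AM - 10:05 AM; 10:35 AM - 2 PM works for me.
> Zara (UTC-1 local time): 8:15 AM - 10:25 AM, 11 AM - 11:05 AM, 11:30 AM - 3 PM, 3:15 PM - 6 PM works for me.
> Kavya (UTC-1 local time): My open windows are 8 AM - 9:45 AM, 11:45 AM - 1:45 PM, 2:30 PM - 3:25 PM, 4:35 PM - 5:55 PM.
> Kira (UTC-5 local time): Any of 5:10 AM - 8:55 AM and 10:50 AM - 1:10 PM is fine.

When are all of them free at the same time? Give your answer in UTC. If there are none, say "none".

Ugo in UTC: 09:00-14:35, 16:15-19:00 (subtract 2h to convert from UTC+2).
Jun in UTC: 09:15-10:40, 11:55-13:55, 16:45-19:00 (add 5h to convert from UTC-5).
Zane in UTC: 09:00-10:45, 12:15-14:45, 16:30-19:00 (add 4h to convert from UTC-4).
Rosa in UTC: 09:00-15:05, 15:35-19:00 (add 5h to convert from UTC-5).
Zara in UTC: 09:15-11:25, 12:00-12:05, 12:30-16:00, 16:15-19:00 (add 1h to convert from UTC-1).
Kavya in UTC: 09:00-10:45, 12:45-14:45, 15:30-16:25, 17:35-18:55 (add 1h to convert from UTC-1).
Kira in UTC: 10:10-13:55, 15:50-18:10 (add 5h to convert from UTC-5).
Ugo ∩ Jun: 09:15-10:40, 11:55-13:55, 16:45-19:00.
Ugo ∩ Jun ∩ Zane: 09:15-10:40, 12:15-13:55, 16:45-19:00.
Ugo ∩ Jun ∩ Zane ∩ Rosa: 09:15-10:40, 12:15-13:55, 16:45-19:00.
Ugo ∩ Jun ∩ Zane ∩ Rosa ∩ Zara: 09:15-10:40, 12:30-13:55, 16:45-19:00.
Ugo ∩ Jun ∩ Zane ∩ Rosa ∩ Zara ∩ Kavya: 09:15-10:40, 12:45-13:55, 17:35-18:55.
Ugo ∩ Jun ∩ Zane ∩ Rosa ∩ Zara ∩ Kavya ∩ Kira: 10:10-10:40, 12:45-13:55, 17:35-18:10.

10:10-10:40, 12:45-13:55, 17:35-18:10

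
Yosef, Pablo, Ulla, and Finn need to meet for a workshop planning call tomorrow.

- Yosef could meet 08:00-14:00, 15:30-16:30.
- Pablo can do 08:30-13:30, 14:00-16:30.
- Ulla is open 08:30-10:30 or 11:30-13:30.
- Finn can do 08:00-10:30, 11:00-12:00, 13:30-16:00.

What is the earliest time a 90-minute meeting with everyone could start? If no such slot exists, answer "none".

08:30

Yosef ∩ Pablo: 08:30-13:30, 15:30-16:30.
Yosef ∩ Pablo ∩ Ulla: 08:30-10:30, 11:30-13:30.
Yosef ∩ Pablo ∩ Ulla ∩ Finn: 08:30-10:30, 11:30-12:00.
So the common availability across everyone is 08:30-10:30, 11:30-12:00.
The first common window of at least 90 minutes is 08:30-10:30, so the earliest start is 08:30.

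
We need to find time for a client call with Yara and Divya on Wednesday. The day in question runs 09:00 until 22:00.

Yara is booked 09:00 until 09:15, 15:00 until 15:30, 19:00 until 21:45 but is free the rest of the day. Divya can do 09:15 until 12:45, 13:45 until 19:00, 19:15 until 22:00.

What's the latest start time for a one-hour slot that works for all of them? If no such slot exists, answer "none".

18:00

Yara free: 09:15-15:00, 15:30-19:00, 21:45-22:00 (invert busy blocks within the working day).
Divya free: 09:15-12:45, 13:45-19:00, 19:15-22:00.
Yara ∩ Divya: 09:15-12:45, 13:45-15:00, 15:30-19:00, 21:45-22:00.
The last common window of at least 60 minutes is 15:30-19:00; a 60-minute meeting can start as late as 18:00 and still end by 19:00.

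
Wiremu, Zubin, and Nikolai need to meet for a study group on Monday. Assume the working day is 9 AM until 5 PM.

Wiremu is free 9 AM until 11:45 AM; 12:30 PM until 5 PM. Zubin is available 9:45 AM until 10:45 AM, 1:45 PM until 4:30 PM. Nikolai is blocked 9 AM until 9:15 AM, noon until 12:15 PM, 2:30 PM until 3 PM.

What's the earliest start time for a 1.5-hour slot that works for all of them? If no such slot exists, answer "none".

Wiremu free: 09:00-11:45, 12:30-17:00.
Zubin free: 09:45-10:45, 13:45-16:30.
Nikolai free: 09:15-12:00, 12:15-14:30, 15:00-17:00 (invert busy blocks within the working day).
Wiremu ∩ Zubin: 09:45-10:45, 13:45-16:30.
Wiremu ∩ Zubin ∩ Nikolai: 09:45-10:45, 13:45-14:30, 15:00-16:30.
Those are the intersection windows.
The first common window of at least 90 minutes is 15:00-16:30, so the earliest start is 15:00.

15:00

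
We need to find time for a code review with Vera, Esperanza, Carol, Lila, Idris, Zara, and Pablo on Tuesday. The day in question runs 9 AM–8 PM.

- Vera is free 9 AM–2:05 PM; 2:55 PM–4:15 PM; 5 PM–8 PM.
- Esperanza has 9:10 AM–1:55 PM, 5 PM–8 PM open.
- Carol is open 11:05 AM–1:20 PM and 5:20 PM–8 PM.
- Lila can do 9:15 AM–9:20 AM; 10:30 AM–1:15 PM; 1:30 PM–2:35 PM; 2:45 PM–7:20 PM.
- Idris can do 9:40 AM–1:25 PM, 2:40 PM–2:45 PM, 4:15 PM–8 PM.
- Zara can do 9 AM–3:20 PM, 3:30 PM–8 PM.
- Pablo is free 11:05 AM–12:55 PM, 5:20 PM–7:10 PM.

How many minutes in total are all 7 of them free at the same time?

Vera ∩ Esperanza: 09:10-13:55, 17:00-20:00.
Vera ∩ Esperanza ∩ Carol: 11:05-13:20, 17:20-20:00.
Vera ∩ Esperanza ∩ Carol ∩ Lila: 11:05-13:15, 17:20-19:20.
Vera ∩ Esperanza ∩ Carol ∩ Lila ∩ Idris: 11:05-13:15, 17:20-19:20.
Vera ∩ Esperanza ∩ Carol ∩ Lila ∩ Idris ∩ Zara: 11:05-13:15, 17:20-19:20.
Vera ∩ Esperanza ∩ Carol ∩ Lila ∩ Idris ∩ Zara ∩ Pablo: 11:05-12:55, 17:20-19:10.
Those are the intersection windows.
Summing the common windows: 110 + 110 = 220 minutes.

220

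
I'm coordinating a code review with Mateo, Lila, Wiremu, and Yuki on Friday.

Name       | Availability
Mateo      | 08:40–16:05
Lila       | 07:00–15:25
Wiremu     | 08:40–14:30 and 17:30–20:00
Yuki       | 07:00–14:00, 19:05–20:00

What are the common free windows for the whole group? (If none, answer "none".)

08:40-14:00

Mateo ∩ Lila: 08:40-15:25.
Mateo ∩ Lila ∩ Wiremu: 08:40-14:30.
Mateo ∩ Lila ∩ Wiremu ∩ Yuki: 08:40-14:00.
Those are the intersection windows.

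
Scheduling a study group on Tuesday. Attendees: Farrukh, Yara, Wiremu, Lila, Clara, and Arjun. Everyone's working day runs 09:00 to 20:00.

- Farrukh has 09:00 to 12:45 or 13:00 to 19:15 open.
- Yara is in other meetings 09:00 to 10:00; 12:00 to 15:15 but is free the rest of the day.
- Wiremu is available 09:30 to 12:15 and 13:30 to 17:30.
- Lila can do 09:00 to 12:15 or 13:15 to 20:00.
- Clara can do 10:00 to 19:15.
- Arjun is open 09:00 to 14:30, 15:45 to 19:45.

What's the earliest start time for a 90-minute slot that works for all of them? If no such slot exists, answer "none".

Farrukh free: 09:00-12:45, 13:00-19:15.
Yara free: 10:00-12:00, 15:15-20:00 (invert busy blocks within the working day).
Wiremu free: 09:30-12:15, 13:30-17:30.
Lila free: 09:00-12:15, 13:15-20:00.
Clara free: 10:00-19:15.
Arjun free: 09:00-14:30, 15:45-19:45.
Farrukh ∩ Yara: 10:00-12:00, 15:15-19:15.
Farrukh ∩ Yara ∩ Wiremu: 10:00-12:00, 15:15-17:30.
Farrukh ∩ Yara ∩ Wiremu ∩ Lila: 10:00-12:00, 15:15-17:30.
Farrukh ∩ Yara ∩ Wiremu ∩ Lila ∩ Clara: 10:00-12:00, 15:15-17:30.
Farrukh ∩ Yara ∩ Wiremu ∩ Lila ∩ Clara ∩ Arjun: 10:00-12:00, 15:45-17:30.
The first common window of at least 90 minutes is 10:00-12:00, so the earliest start is 10:00.

10:00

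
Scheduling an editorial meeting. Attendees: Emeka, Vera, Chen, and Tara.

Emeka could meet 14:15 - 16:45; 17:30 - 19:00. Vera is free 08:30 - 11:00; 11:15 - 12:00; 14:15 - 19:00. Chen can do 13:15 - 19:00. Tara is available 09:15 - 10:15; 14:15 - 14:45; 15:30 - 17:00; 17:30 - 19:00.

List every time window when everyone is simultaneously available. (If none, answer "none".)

Emeka ∩ Vera: 14:15-16:45, 17:30-19:00.
Emeka ∩ Vera ∩ Chen: 14:15-16:45, 17:30-19:00.
Emeka ∩ Vera ∩ Chen ∩ Tara: 14:15-14:45, 15:30-16:45, 17:30-19:00.

14:15-14:45, 15:30-16:45, 17:30-19:00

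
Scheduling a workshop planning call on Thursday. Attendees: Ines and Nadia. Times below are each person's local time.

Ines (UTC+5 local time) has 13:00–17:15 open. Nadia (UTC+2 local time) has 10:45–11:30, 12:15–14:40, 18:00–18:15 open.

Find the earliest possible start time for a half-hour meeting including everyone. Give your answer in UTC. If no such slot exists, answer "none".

Ines in UTC: 08:00-12:15 (subtract 5h to convert from UTC+5).
Nadia in UTC: 08:45-09:30, 10:15-12:40, 16:00-16:15 (subtract 2h to convert from UTC+2).
Ines ∩ Nadia: 08:45-09:30, 10:15-12:15.
The first common window of at least 30 minutes is 08:45-09:30, so the earliest start is 08:45.

08:45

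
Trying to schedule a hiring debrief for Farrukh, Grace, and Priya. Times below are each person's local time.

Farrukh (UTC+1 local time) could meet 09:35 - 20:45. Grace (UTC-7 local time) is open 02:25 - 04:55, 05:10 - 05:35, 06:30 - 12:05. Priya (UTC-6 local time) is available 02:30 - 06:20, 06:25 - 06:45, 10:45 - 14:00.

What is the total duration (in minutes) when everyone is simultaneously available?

310

Farrukh in UTC: 08:35-19:45 (subtract 1h to convert from UTC+1).
Grace in UTC: 09:25-11:55, 12:10-12:35, 13:30-19:05 (add 7h to convert from UTC-7).
Priya in UTC: 08:30-12:20, 12:25-12:45, 16:45-20:00 (add 6h to convert from UTC-6).
Farrukh ∩ Grace: 09:25-11:55, 12:10-12:35, 13:30-19:05.
Farrukh ∩ Grace ∩ Priya: 09:25-11:55, 12:10-12:20, 12:25-12:35, 16:45-19:05.
Summing the common windows: 150 + 10 + 10 + 140 = 310 minutes.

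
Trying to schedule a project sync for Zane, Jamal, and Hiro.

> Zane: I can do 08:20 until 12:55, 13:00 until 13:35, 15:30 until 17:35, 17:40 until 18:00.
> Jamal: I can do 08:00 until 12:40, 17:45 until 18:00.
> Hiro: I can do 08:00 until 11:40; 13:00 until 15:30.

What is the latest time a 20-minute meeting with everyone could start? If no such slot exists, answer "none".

Zane ∩ Jamal: 08:20-12:40, 17:45-18:00.
Zane ∩ Jamal ∩ Hiro: 08:20-11:40.
So the common availability across everyone is 08:20-11:40.
The last common window of at least 20 minutes is 08:20-11:40; a 20-minute meeting can start as late as 11:20 and still end by 11:40.

11:20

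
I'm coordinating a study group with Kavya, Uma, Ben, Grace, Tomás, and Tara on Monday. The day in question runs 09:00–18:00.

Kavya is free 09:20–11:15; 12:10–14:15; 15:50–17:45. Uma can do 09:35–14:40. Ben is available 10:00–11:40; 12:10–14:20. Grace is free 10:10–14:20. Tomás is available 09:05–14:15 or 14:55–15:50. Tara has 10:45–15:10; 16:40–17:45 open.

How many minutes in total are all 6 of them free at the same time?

155

Kavya ∩ Uma: 09:35-11:15, 12:10-14:15.
Kavya ∩ Uma ∩ Ben: 10:00-11:15, 12:10-14:15.
Kavya ∩ Uma ∩ Ben ∩ Grace: 10:10-11:15, 12:10-14:15.
Kavya ∩ Uma ∩ Ben ∩ Grace ∩ Tomás: 10:10-11:15, 12:10-14:15.
Kavya ∩ Uma ∩ Ben ∩ Grace ∩ Tomás ∩ Tara: 10:45-11:15, 12:10-14:15.
Those are the intersection windows.
Summing the common windows: 30 + 125 = 155 minutes.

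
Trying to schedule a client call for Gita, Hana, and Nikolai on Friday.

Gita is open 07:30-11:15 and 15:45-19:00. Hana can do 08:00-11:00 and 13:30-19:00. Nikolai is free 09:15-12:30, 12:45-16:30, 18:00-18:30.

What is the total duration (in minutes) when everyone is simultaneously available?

180

Gita ∩ Hana: 08:00-11:00, 15:45-19:00.
Gita ∩ Hana ∩ Nikolai: 09:15-11:00, 15:45-16:30, 18:00-18:30.
Those are the intersection windows.
Summing the common windows: 105 + 45 + 30 = 180 minutes.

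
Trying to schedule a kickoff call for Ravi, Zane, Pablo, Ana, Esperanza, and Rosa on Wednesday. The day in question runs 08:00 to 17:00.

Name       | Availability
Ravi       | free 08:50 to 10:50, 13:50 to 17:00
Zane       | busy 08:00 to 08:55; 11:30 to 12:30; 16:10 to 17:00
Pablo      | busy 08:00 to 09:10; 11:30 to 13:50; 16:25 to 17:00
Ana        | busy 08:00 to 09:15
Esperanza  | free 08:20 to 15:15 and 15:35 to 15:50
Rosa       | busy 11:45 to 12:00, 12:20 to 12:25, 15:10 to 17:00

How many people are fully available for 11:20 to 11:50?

Ravi free: 08:50-10:50, 13:50-17:00.
Zane free: 08:55-11:30, 12:30-16:10 (invert busy blocks within the working day).
Pablo free: 09:10-11:30, 13:50-16:25 (invert busy blocks within the working day).
Ana free: 09:15-17:00 (invert busy blocks within the working day).
Esperanza free: 08:20-15:15, 15:35-15:50.
Rosa free: 08:00-11:45, 12:00-12:20, 12:25-15:10 (invert busy blocks within the working day).
Ana and Esperanza can make the full 11:20-11:50 slot — that's 2.

2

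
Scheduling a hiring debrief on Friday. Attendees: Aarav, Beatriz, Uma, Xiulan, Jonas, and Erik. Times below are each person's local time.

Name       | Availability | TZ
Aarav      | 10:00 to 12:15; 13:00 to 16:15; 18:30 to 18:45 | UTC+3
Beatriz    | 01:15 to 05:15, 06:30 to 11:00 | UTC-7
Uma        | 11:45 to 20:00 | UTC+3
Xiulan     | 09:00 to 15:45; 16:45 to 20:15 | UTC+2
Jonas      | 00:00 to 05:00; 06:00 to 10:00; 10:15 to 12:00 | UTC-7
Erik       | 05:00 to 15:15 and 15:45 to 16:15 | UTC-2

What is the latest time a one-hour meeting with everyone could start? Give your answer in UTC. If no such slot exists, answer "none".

Aarav in UTC: 07:00-09:15, 10:00-13:15, 15:30-15:45 (subtract 3h to convert from UTC+3).
Beatriz in UTC: 08:15-12:15, 13:30-18:00 (add 7h to convert from UTC-7).
Uma in UTC: 08:45-17:00 (subtract 3h to convert from UTC+3).
Xiulan in UTC: 07:00-13:45, 14:45-18:15 (subtract 2h to convert from UTC+2).
Jonas in UTC: 07:00-12:00, 13:00-17:00, 17:15-19:00 (add 7h to convert from UTC-7).
Erik in UTC: 07:00-17:15, 17:45-18:15 (add 2h to convert from UTC-2).
Aarav ∩ Beatriz: 08:15-09:15, 10:00-12:15, 15:30-15:45.
Aarav ∩ Beatriz ∩ Uma: 08:45-09:15, 10:00-12:15, 15:30-15:45.
Aarav ∩ Beatriz ∩ Uma ∩ Xiulan: 08:45-09:15, 10:00-12:15, 15:30-15:45.
Aarav ∩ Beatriz ∩ Uma ∩ Xiulan ∩ Jonas: 08:45-09:15, 10:00-12:00, 15:30-15:45.
Aarav ∩ Beatriz ∩ Uma ∩ Xiulan ∩ Jonas ∩ Erik: 08:45-09:15, 10:00-12:00, 15:30-15:45.
Those are the intersection windows.
The last common window of at least 60 minutes is 10:00-12:00; a 60-minute meeting can start as late as 11:00 and still end by 12:00.

11:00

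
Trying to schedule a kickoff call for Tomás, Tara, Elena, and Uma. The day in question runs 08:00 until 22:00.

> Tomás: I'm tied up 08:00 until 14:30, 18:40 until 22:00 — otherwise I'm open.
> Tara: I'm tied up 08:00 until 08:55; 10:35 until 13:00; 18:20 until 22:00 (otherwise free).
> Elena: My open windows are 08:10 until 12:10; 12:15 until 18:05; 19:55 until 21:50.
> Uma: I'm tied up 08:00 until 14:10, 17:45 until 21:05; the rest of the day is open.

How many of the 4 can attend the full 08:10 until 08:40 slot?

1

Tomás free: 14:30-18:40 (invert busy blocks within the working day).
Tara free: 08:55-10:35, 13:00-18:20 (invert busy blocks within the working day).
Elena free: 08:10-12:10, 12:15-18:05, 19:55-21:50.
Uma free: 14:10-17:45, 21:05-22:00 (invert busy blocks within the working day).
Elena can make the full 08:10-08:40 slot — that's 1.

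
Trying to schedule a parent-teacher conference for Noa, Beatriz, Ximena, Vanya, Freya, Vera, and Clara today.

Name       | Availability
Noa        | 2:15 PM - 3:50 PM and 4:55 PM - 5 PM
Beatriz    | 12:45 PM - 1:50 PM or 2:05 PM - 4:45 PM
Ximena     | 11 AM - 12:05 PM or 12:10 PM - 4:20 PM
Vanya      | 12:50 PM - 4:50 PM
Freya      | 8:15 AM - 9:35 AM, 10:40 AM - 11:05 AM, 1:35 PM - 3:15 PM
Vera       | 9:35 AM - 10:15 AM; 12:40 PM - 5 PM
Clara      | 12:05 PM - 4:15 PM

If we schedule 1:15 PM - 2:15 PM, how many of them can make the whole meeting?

Ximena, Vanya, Vera, and Clara can make the full 13:15-14:15 slot — that's 4.

4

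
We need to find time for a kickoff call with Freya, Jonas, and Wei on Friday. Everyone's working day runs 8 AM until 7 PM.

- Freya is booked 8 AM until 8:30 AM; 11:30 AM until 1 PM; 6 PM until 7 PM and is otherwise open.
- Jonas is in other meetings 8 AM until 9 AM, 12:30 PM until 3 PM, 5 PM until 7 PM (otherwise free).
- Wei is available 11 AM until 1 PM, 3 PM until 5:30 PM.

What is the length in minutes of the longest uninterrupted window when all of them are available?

Freya free: 08:30-11:30, 13:00-18:00 (invert busy blocks within the working day).
Jonas free: 09:00-12:30, 15:00-17:00 (invert busy blocks within the working day).
Wei free: 11:00-13:00, 15:00-17:30.
Freya ∩ Jonas: 09:00-11:30, 15:00-17:00.
Freya ∩ Jonas ∩ Wei: 11:00-11:30, 15:00-17:00.
Those are the intersection windows.
The longest is 15:00-17:00 at 120 minutes.

120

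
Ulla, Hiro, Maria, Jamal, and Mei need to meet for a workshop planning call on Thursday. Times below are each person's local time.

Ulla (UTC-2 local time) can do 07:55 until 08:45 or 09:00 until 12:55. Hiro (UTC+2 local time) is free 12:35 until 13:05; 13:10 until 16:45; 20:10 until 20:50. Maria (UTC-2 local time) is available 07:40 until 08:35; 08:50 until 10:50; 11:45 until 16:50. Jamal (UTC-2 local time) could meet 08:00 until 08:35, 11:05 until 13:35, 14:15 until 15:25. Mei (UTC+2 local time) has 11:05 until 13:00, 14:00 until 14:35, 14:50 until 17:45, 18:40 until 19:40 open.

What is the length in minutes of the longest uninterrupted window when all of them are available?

60

Ulla in UTC: 09:55-10:45, 11:00-14:55 (add 2h to convert from UTC-2).
Hiro in UTC: 10:35-11:05, 11:10-14:45, 18:10-18:50 (subtract 2h to convert from UTC+2).
Maria in UTC: 09:40-10:35, 10:50-12:50, 13:45-18:50 (add 2h to convert from UTC-2).
Jamal in UTC: 10:00-10:35, 13:05-15:35, 16:15-17:25 (add 2h to convert from UTC-2).
Mei in UTC: 09:05-11:00, 12:00-12:35, 12:50-15:45, 16:40-17:40 (subtract 2h to convert from UTC+2).
Ulla ∩ Hiro: 10:35-10:45, 11:00-11:05, 11:10-14:45.
Ulla ∩ Hiro ∩ Maria: 11:00-11:05, 11:10-12:50, 13:45-14:45.
Ulla ∩ Hiro ∩ Maria ∩ Jamal: 13:45-14:45.
Ulla ∩ Hiro ∩ Maria ∩ Jamal ∩ Mei: 13:45-14:45.
So the common availability across everyone is 13:45-14:45.
The longest is 13:45-14:45 at 60 minutes.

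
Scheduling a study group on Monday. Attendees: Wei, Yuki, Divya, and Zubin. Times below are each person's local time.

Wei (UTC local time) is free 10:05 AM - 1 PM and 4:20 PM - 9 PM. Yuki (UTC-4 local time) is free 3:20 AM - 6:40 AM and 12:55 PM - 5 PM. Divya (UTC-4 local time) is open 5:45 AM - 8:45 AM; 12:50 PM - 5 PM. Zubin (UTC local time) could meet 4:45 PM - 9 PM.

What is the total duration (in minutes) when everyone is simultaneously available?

245

Wei in UTC: 10:05-13:00, 16:20-21:00.
Yuki in UTC: 07:20-10:40, 16:55-21:00 (add 4h to convert from UTC-4).
Divya in UTC: 09:45-12:45, 16:50-21:00 (add 4h to convert from UTC-4).
Zubin in UTC: 16:45-21:00.
Wei ∩ Yuki: 10:05-10:40, 16:55-21:00.
Wei ∩ Yuki ∩ Divya: 10:05-10:40, 16:55-21:00.
Wei ∩ Yuki ∩ Divya ∩ Zubin: 16:55-21:00.
That's a single block of 245 minutes.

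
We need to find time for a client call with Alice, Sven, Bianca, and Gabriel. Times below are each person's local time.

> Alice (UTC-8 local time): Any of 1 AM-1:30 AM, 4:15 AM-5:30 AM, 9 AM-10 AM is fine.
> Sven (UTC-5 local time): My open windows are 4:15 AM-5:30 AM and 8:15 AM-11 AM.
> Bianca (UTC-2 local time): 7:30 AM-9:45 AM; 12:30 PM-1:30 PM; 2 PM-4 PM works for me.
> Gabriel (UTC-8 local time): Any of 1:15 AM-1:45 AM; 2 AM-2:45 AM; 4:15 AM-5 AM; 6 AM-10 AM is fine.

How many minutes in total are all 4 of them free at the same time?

0

Alice in UTC: 09:00-09:30, 12:15-13:30, 17:00-18:00 (add 8h to convert from UTC-8).
Sven in UTC: 09:15-10:30, 13:15-16:00 (add 5h to convert from UTC-5).
Bianca in UTC: 09:30-11:45, 14:30-15:30, 16:00-18:00 (add 2h to convert from UTC-2).
Gabriel in UTC: 09:15-09:45, 10:00-10:45, 12:15-13:00, 14:00-18:00 (add 8h to convert from UTC-8).
Alice ∩ Sven: 09:15-09:30, 13:15-13:30.
Alice ∩ Sven ∩ Bianca: ∅.
Alice ∩ Sven ∩ Bianca ∩ Gabriel: ∅.
There is no time when everyone is free.
There is no common window, so the total is 0 minutes.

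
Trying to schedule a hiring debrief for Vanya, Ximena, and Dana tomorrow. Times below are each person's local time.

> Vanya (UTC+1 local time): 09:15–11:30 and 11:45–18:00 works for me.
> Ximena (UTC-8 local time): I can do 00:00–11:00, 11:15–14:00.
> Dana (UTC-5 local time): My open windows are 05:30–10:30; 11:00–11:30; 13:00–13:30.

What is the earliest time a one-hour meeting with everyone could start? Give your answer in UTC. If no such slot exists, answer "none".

Vanya in UTC: 08:15-10:30, 10:45-17:00 (subtract 1h to convert from UTC+1).
Ximena in UTC: 08:00-19:00, 19:15-22:00 (add 8h to convert from UTC-8).
Dana in UTC: 10:30-15:30, 16:00-16:30, 18:00-18:30 (add 5h to convert from UTC-5).
Vanya ∩ Ximena: 08:15-10:30, 10:45-17:00.
Vanya ∩ Ximena ∩ Dana: 10:45-15:30, 16:00-16:30.
Those are the intersection windows.
The first common window of at least 60 minutes is 10:45-15:30, so the earliest start is 10:45.

10:45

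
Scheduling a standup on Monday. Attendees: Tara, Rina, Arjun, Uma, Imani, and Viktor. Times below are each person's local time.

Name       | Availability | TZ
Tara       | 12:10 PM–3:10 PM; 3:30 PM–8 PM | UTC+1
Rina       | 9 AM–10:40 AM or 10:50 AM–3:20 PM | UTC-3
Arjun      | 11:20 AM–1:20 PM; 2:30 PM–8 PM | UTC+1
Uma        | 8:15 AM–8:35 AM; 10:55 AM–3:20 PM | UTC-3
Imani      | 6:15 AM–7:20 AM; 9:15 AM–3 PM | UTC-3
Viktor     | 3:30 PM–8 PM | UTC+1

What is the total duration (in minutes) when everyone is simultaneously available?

210

Tara in UTC: 11:10-14:10, 14:30-19:00 (subtract 1h to convert from UTC+1).
Rina in UTC: 12:00-13:40, 13:50-18:20 (add 3h to convert from UTC-3).
Arjun in UTC: 10:20-12:20, 13:30-19:00 (subtract 1h to convert from UTC+1).
Uma in UTC: 11:15-11:35, 13:55-18:20 (add 3h to convert from UTC-3).
Imani in UTC: 09:15-10:20, 12:15-18:00 (add 3h to convert from UTC-3).
Viktor in UTC: 14:30-19:00 (subtract 1h to convert from UTC+1).
Tara ∩ Rina: 12:00-13:40, 13:50-14:10, 14:30-18:20.
Tara ∩ Rina ∩ Arjun: 12:00-12:20, 13:30-13:40, 13:50-14:10, 14:30-18:20.
Tara ∩ Rina ∩ Arjun ∩ Uma: 13:55-14:10, 14:30-18:20.
Tara ∩ Rina ∩ Arjun ∩ Uma ∩ Imani: 13:55-14:10, 14:30-18:00.
Tara ∩ Rina ∩ Arjun ∩ Uma ∩ Imani ∩ Viktor: 14:30-18:00.
So the common availability across everyone is 14:30-18:00.
That's a single block of 210 minutes.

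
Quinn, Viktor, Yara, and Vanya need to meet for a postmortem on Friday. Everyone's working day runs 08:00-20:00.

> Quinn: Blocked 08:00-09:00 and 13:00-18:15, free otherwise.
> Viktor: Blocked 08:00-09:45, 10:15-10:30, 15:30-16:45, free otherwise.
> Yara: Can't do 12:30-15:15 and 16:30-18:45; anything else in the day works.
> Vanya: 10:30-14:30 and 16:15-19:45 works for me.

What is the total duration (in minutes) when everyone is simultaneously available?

180

Quinn free: 09:00-13:00, 18:15-20:00 (invert busy blocks within the working day).
Viktor free: 09:45-10:15, 10:30-15:30, 16:45-20:00 (invert busy blocks within the working day).
Yara free: 08:00-12:30, 15:15-16:30, 18:45-20:00 (invert busy blocks within the working day).
Vanya free: 10:30-14:30, 16:15-19:45.
Quinn ∩ Viktor: 09:45-10:15, 10:30-13:00, 18:15-20:00.
Quinn ∩ Viktor ∩ Yara: 09:45-10:15, 10:30-12:30, 18:45-20:00.
Quinn ∩ Viktor ∩ Yara ∩ Vanya: 10:30-12:30, 18:45-19:45.
Summing the common windows: 120 + 60 = 180 minutes.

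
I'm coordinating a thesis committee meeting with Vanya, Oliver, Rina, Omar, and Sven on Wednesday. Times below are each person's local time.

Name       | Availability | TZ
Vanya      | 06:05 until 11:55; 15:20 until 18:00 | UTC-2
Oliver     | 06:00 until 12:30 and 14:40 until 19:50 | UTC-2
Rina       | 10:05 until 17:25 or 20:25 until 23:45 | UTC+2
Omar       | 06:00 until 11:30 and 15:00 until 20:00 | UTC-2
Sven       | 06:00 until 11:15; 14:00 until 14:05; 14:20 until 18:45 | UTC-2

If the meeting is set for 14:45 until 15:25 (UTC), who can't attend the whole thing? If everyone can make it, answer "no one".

Oliver, Omar, Sven, Vanya

Vanya in UTC: 08:05-13:55, 17:20-20:00 (add 2h to convert from UTC-2).
Oliver in UTC: 08:00-14:30, 16:40-21:50 (add 2h to convert from UTC-2).
Rina in UTC: 08:05-15:25, 18:25-21:45 (subtract 2h to convert from UTC+2).
Omar in UTC: 08:00-13:30, 17:00-22:00 (add 2h to convert from UTC-2).
Sven in UTC: 08:00-13:15, 16:00-16:05, 16:20-20:45 (add 2h to convert from UTC-2).
Vanya: not fully free for 14:45-15:25. Oliver: not fully free for 14:45-15:25. Rina: free for 14:45-15:25. Omar: not fully free for 14:45-15:25. Sven: not fully free for 14:45-15:25.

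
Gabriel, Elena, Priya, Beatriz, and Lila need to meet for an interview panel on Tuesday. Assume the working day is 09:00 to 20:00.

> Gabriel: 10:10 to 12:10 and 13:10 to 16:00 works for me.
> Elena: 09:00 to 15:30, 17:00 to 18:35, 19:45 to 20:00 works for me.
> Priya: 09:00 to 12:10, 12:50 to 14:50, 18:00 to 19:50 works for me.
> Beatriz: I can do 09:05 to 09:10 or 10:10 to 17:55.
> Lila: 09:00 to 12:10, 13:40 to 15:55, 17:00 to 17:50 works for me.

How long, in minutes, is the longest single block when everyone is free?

Gabriel ∩ Elena: 10:10-12:10, 13:10-15:30.
Gabriel ∩ Elena ∩ Priya: 10:10-12:10, 13:10-14:50.
Gabriel ∩ Elena ∩ Priya ∩ Beatriz: 10:10-12:10, 13:10-14:50.
Gabriel ∩ Elena ∩ Priya ∩ Beatriz ∩ Lila: 10:10-12:10, 13:40-14:50.
The longest is 10:10-12:10 at 120 minutes.

120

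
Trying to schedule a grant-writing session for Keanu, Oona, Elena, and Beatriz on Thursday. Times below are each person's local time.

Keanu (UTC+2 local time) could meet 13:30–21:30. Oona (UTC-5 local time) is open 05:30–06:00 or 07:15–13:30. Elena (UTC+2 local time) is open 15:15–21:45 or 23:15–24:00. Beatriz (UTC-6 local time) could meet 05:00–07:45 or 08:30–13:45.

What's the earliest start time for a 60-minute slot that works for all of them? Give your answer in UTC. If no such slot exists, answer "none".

14:30

Keanu in UTC: 11:30-19:30 (subtract 2h to convert from UTC+2).
Oona in UTC: 10:30-11:00, 12:15-18:30 (add 5h to convert from UTC-5).
Elena in UTC: 13:15-19:45, 21:15-22:00 (subtract 2h to convert from UTC+2).
Beatriz in UTC: 11:00-13:45, 14:30-19:45 (add 6h to convert from UTC-6).
Keanu ∩ Oona: 12:15-18:30.
Keanu ∩ Oona ∩ Elena: 13:15-18:30.
Keanu ∩ Oona ∩ Elena ∩ Beatriz: 13:15-13:45, 14:30-18:30.
The first common window of at least 60 minutes is 14:30-18:30, so the earliest start is 14:30.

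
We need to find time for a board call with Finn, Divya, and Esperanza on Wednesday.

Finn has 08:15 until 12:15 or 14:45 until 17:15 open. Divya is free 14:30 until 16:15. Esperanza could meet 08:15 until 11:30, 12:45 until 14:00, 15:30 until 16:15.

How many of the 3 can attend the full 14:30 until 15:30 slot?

Divya can make the full 14:30-15:30 slot — that's 1.

1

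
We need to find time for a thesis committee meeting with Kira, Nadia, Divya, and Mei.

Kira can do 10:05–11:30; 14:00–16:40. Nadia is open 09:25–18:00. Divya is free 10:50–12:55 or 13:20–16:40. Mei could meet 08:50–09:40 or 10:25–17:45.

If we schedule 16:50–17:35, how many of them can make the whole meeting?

2

Nadia and Mei can make the full 16:50-17:35 slot — that's 2.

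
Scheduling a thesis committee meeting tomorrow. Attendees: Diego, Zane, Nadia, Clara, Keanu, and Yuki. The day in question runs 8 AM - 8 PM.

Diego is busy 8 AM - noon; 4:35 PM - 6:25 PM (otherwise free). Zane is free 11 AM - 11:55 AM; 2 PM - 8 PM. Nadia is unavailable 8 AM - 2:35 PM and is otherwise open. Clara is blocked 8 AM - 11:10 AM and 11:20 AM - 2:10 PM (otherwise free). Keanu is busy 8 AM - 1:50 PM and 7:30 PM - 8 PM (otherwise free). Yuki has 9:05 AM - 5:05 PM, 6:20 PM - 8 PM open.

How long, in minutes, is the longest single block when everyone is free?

Diego free: 12:00-16:35, 18:25-20:00 (invert busy blocks within the working day).
Zane free: 11:00-11:55, 14:00-20:00.
Nadia free: 14:35-20:00 (invert busy blocks within the working day).
Clara free: 11:10-11:20, 14:10-20:00 (invert busy blocks within the working day).
Keanu free: 13:50-19:30 (invert busy blocks within the working day).
Yuki free: 09:05-17:05, 18:20-20:00.
Diego ∩ Zane: 14:00-16:35, 18:25-20:00.
Diego ∩ Zane ∩ Nadia: 14:35-16:35, 18:25-20:00.
Diego ∩ Zane ∩ Nadia ∩ Clara: 14:35-16:35, 18:25-20:00.
Diego ∩ Zane ∩ Nadia ∩ Clara ∩ Keanu: 14:35-16:35, 18:25-19:30.
Diego ∩ Zane ∩ Nadia ∩ Clara ∩ Keanu ∩ Yuki: 14:35-16:35, 18:25-19:30.
Those are the intersection windows.
The longest is 14:35-16:35 at 120 minutes.

120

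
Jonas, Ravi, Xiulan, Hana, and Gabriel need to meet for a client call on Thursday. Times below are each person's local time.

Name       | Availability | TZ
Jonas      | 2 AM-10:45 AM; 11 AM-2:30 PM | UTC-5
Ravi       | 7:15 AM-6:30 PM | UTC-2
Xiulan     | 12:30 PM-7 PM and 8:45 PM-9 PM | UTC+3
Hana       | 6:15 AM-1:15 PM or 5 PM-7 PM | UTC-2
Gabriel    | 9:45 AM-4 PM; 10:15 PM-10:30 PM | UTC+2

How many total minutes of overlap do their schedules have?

Jonas in UTC: 07:00-15:45, 16:00-19:30 (add 5h to convert from UTC-5).
Ravi in UTC: 09:15-20:30 (add 2h to convert from UTC-2).
Xiulan in UTC: 09:30-16:00, 17:45-18:00 (subtract 3h to convert from UTC+3).
Hana in UTC: 08:15-15:15, 19:00-21:00 (add 2h to convert from UTC-2).
Gabriel in UTC: 07:45-14:00, 20:15-20:30 (subtract 2h to convert from UTC+2).
Jonas ∩ Ravi: 09:15-15:45, 16:00-19:30.
Jonas ∩ Ravi ∩ Xiulan: 09:30-15:45, 17:45-18:00.
Jonas ∩ Ravi ∩ Xiulan ∩ Hana: 09:30-15:15.
Jonas ∩ Ravi ∩ Xiulan ∩ Hana ∩ Gabriel: 09:30-14:00.
That's a single block of 270 minutes.

270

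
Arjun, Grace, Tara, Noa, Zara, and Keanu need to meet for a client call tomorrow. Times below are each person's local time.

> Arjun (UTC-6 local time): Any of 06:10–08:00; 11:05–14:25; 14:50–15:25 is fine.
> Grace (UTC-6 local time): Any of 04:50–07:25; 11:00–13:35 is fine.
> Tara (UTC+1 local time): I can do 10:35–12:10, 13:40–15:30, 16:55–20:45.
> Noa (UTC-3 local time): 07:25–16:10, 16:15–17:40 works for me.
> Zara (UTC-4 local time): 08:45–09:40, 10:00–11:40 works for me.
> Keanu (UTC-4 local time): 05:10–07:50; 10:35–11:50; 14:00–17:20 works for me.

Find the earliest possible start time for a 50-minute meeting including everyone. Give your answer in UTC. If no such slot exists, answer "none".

Arjun in UTC: 12:10-14:00, 17:05-20:25, 20:50-21:25 (add 6h to convert from UTC-6).
Grace in UTC: 10:50-13:25, 17:00-19:35 (add 6h to convert from UTC-6).
Tara in UTC: 09:35-11:10, 12:40-14:30, 15:55-19:45 (subtract 1h to convert from UTC+1).
Noa in UTC: 10:25-19:10, 19:15-20:40 (add 3h to convert from UTC-3).
Zara in UTC: 12:45-13:40, 14:00-15:40 (add 4h to convert from UTC-4).
Keanu in UTC: 09:10-11:50, 14:35-15:50, 18:00-21:20 (add 4h to convert from UTC-4).
Arjun ∩ Grace: 12:10-13:25, 17:05-19:35.
Arjun ∩ Grace ∩ Tara: 12:40-13:25, 17:05-19:35.
Arjun ∩ Grace ∩ Tara ∩ Noa: 12:40-13:25, 17:05-19:10, 19:15-19:35.
Arjun ∩ Grace ∩ Tara ∩ Noa ∩ Zara: 12:45-13:25.
Arjun ∩ Grace ∩ Tara ∩ Noa ∩ Zara ∩ Keanu: ∅.
There is no time when everyone is free.
No common window is at least 50 minutes long.

none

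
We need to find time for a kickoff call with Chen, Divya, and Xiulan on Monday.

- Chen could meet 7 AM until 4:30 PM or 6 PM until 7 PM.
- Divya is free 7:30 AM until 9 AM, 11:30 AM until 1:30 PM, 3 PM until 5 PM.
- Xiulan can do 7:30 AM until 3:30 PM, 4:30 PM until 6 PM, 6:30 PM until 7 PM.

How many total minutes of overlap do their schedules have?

240

Chen ∩ Divya: 07:30-09:00, 11:30-13:30, 15:00-16:30.
Chen ∩ Divya ∩ Xiulan: 07:30-09:00, 11:30-13:30, 15:00-15:30.
Those are the intersection windows.
Summing the common windows: 90 + 120 + 30 = 240 minutes.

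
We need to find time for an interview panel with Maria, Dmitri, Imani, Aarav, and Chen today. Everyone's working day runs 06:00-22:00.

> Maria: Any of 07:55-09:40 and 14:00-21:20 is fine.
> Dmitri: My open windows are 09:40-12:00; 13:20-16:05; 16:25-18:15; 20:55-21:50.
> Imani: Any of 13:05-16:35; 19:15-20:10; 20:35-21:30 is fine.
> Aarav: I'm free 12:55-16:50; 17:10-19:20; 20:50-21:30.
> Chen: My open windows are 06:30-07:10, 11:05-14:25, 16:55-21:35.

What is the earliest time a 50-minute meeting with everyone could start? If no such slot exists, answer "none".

Maria ∩ Dmitri: 14:00-16:05, 16:25-18:15, 20:55-21:20.
Maria ∩ Dmitri ∩ Imani: 14:00-16:05, 16:25-16:35, 20:55-21:20.
Maria ∩ Dmitri ∩ Imani ∩ Aarav: 14:00-16:05, 16:25-16:35, 20:55-21:20.
Maria ∩ Dmitri ∩ Imani ∩ Aarav ∩ Chen: 14:00-14:25, 20:55-21:20.
No common window is at least 50 minutes long.

none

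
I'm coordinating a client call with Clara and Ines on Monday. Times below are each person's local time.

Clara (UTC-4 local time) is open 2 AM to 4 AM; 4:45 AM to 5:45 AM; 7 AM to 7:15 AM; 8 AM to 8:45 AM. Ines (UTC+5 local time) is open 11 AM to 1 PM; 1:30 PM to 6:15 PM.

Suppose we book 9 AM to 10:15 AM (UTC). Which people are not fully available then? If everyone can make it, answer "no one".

Clara in UTC: 06:00-08:00, 08:45-09:45, 11:00-11:15, 12:00-12:45 (add 4h to convert from UTC-4).
Ines in UTC: 06:00-08:00, 08:30-13:15 (subtract 5h to convert from UTC+5).
Clara: not fully free for 09:00-10:15. Ines: free for 09:00-10:15.

Clara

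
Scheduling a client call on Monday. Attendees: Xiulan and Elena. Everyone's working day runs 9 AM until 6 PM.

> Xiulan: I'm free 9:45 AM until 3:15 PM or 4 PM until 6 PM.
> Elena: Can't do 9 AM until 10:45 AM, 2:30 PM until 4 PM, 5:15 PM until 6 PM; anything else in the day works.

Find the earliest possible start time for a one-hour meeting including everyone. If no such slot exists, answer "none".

Xiulan free: 09:45-15:15, 16:00-18:00.
Elena free: 10:45-14:30, 16:00-17:15 (invert busy blocks within the working day).
Xiulan ∩ Elena: 10:45-14:30, 16:00-17:15.
The first common window of at least 60 minutes is 10:45-14:30, so the earliest start is 10:45.

10:45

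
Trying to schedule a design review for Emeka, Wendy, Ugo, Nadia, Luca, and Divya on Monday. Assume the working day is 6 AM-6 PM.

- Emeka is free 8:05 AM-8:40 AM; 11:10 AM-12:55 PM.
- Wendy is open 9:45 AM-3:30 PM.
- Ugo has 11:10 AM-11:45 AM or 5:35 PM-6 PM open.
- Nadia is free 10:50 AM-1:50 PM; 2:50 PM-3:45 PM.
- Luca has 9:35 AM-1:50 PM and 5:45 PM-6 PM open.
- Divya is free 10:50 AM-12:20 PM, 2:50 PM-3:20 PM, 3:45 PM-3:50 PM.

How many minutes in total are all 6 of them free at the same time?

35

Emeka ∩ Wendy: 11:10-12:55.
Emeka ∩ Wendy ∩ Ugo: 11:10-11:45.
Emeka ∩ Wendy ∩ Ugo ∩ Nadia: 11:10-11:45.
Emeka ∩ Wendy ∩ Ugo ∩ Nadia ∩ Luca: 11:10-11:45.
Emeka ∩ Wendy ∩ Ugo ∩ Nadia ∩ Luca ∩ Divya: 11:10-11:45.
That's a single block of 35 minutes.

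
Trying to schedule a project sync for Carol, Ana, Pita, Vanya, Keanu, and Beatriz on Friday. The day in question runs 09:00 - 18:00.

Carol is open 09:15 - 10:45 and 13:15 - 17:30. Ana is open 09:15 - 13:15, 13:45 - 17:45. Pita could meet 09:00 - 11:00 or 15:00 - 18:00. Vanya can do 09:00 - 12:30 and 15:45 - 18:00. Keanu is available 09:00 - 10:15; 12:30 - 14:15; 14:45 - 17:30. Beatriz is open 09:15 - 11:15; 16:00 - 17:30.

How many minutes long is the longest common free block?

90

Carol ∩ Ana: 09:15-10:45, 13:45-17:30.
Carol ∩ Ana ∩ Pita: 09:15-10:45, 15:00-17:30.
Carol ∩ Ana ∩ Pita ∩ Vanya: 09:15-10:45, 15:45-17:30.
Carol ∩ Ana ∩ Pita ∩ Vanya ∩ Keanu: 09:15-10:15, 15:45-17:30.
Carol ∩ Ana ∩ Pita ∩ Vanya ∩ Keanu ∩ Beatriz: 09:15-10:15, 16:00-17:30.
The longest is 16:00-17:30 at 90 minutes.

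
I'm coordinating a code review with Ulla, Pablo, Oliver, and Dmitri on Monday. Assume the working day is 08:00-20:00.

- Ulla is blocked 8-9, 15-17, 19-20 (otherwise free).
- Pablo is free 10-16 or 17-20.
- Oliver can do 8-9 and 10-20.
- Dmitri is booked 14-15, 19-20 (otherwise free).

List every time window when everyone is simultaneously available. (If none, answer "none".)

Ulla free: 09:00-15:00, 17:00-19:00 (invert busy blocks within the working day).
Pablo free: 10:00-16:00, 17:00-20:00.
Oliver free: 08:00-09:00, 10:00-20:00.
Dmitri free: 08:00-14:00, 15:00-19:00 (invert busy blocks within the working day).
Ulla ∩ Pablo: 10:00-15:00, 17:00-19:00.
Ulla ∩ Pablo ∩ Oliver: 10:00-15:00, 17:00-19:00.
Ulla ∩ Pablo ∩ Oliver ∩ Dmitri: 10:00-14:00, 17:00-19:00.

10:00-14:00, 17:00-19:00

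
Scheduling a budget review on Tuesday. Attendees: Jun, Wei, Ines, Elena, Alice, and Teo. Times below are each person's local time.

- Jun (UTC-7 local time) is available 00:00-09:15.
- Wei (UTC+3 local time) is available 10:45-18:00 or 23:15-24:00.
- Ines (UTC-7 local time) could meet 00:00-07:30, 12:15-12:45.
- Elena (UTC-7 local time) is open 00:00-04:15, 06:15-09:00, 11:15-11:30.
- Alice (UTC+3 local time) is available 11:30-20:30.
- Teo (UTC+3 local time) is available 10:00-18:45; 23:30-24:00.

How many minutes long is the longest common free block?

Jun in UTC: 07:00-16:15 (add 7h to convert from UTC-7).
Wei in UTC: 07:45-15:00, 20:15-21:00 (subtract 3h to convert from UTC+3).
Ines in UTC: 07:00-14:30, 19:15-19:45 (add 7h to convert from UTC-7).
Elena in UTC: 07:00-11:15, 13:15-16:00, 18:15-18:30 (add 7h to convert from UTC-7).
Alice in UTC: 08:30-17:30 (subtract 3h to convert from UTC+3).
Teo in UTC: 07:00-15:45, 20:30-21:00 (subtract 3h to convert from UTC+3).
Jun ∩ Wei: 07:45-15:00.
Jun ∩ Wei ∩ Ines: 07:45-14:30.
Jun ∩ Wei ∩ Ines ∩ Elena: 07:45-11:15, 13:15-14:30.
Jun ∩ Wei ∩ Ines ∩ Elena ∩ Alice: 08:30-11:15, 13:15-14:30.
Jun ∩ Wei ∩ Ines ∩ Elena ∩ Alice ∩ Teo: 08:30-11:15, 13:15-14:30.
The longest is 08:30-11:15 at 165 minutes.

165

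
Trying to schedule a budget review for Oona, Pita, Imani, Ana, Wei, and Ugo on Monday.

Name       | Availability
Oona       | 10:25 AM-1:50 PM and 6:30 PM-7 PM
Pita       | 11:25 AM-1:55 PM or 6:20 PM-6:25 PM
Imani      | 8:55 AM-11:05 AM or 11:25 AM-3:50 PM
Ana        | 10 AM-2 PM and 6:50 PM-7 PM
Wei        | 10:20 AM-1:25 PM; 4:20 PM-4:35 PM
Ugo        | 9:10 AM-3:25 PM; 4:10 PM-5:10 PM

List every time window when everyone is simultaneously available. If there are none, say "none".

Oona ∩ Pita: 11:25-13:50.
Oona ∩ Pita ∩ Imani: 11:25-13:50.
Oona ∩ Pita ∩ Imani ∩ Ana: 11:25-13:50.
Oona ∩ Pita ∩ Imani ∩ Ana ∩ Wei: 11:25-13:25.
Oona ∩ Pita ∩ Imani ∩ Ana ∩ Wei ∩ Ugo: 11:25-13:25.
Those are the intersection windows.

11:25-13:25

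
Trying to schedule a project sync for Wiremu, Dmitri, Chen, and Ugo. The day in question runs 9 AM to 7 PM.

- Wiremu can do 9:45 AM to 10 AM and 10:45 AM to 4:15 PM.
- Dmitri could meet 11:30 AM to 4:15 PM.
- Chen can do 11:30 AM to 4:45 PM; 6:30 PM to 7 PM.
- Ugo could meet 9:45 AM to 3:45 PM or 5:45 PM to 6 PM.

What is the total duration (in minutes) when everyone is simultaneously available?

255

Wiremu ∩ Dmitri: 11:30-16:15.
Wiremu ∩ Dmitri ∩ Chen: 11:30-16:15.
Wiremu ∩ Dmitri ∩ Chen ∩ Ugo: 11:30-15:45.
That's a single block of 255 minutes.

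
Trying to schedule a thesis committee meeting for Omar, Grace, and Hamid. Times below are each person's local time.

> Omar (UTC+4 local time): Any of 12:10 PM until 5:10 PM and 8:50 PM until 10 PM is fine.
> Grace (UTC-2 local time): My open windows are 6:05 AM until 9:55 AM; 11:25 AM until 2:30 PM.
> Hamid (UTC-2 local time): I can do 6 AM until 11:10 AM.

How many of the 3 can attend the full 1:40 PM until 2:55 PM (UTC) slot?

1

Omar in UTC: 08:10-13:10, 16:50-18:00 (subtract 4h to convert from UTC+4).
Grace in UTC: 08:05-11:55, 13:25-16:30 (add 2h to convert from UTC-2).
Hamid in UTC: 08:00-13:10 (add 2h to convert from UTC-2).
Grace can make the full 13:40-14:55 slot — that's 1.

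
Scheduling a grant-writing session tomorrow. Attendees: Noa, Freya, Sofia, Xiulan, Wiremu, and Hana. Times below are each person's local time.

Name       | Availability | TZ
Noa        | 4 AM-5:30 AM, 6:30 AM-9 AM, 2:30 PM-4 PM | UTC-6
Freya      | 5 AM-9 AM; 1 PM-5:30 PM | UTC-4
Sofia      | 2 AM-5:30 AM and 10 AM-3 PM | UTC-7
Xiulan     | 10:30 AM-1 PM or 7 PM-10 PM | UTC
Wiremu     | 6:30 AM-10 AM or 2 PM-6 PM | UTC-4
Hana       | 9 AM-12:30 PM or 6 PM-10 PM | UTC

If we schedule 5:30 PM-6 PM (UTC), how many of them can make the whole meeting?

Noa in UTC: 10:00-11:30, 12:30-15:00, 20:30-22:00 (add 6h to convert from UTC-6).
Freya in UTC: 09:00-13:00, 17:00-21:30 (add 4h to convert from UTC-4).
Sofia in UTC: 09:00-12:30, 17:00-22:00 (add 7h to convert from UTC-7).
Xiulan in UTC: 10:30-13:00, 19:00-22:00.
Wiremu in UTC: 10:30-14:00, 18:00-22:00 (add 4h to convert from UTC-4).
Hana in UTC: 09:00-12:30, 18:00-22:00.
Freya and Sofia can make the full 17:30-18:00 slot — that's 2.

2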